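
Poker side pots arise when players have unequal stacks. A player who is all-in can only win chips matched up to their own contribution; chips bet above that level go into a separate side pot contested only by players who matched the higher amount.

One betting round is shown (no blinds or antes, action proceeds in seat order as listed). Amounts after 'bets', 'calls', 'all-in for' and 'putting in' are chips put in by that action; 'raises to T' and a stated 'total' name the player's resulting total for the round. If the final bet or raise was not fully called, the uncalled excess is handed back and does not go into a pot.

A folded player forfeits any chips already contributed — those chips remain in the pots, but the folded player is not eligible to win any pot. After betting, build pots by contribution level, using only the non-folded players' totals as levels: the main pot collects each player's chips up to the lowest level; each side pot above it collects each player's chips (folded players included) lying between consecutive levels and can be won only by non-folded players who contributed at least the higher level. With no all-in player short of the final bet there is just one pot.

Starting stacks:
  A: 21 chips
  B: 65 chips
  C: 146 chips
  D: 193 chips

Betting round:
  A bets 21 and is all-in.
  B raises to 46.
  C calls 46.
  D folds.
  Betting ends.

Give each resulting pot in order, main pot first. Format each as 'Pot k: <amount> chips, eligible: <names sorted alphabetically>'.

Contributions: A=21, B=46, C=46
Folded: D
Pot levels (distinct totals of non-folded players): 21, 46
Layer 1-21: 21 each from A, B, C = 21*3 = 63 chips; eligible A, B, C
Layer 22-46: 25 each from B, C = 25*2 = 50 chips; eligible B, C

Pot 1: 63 chips, eligible: A, B, C
Pot 2: 50 chips, eligible: B, C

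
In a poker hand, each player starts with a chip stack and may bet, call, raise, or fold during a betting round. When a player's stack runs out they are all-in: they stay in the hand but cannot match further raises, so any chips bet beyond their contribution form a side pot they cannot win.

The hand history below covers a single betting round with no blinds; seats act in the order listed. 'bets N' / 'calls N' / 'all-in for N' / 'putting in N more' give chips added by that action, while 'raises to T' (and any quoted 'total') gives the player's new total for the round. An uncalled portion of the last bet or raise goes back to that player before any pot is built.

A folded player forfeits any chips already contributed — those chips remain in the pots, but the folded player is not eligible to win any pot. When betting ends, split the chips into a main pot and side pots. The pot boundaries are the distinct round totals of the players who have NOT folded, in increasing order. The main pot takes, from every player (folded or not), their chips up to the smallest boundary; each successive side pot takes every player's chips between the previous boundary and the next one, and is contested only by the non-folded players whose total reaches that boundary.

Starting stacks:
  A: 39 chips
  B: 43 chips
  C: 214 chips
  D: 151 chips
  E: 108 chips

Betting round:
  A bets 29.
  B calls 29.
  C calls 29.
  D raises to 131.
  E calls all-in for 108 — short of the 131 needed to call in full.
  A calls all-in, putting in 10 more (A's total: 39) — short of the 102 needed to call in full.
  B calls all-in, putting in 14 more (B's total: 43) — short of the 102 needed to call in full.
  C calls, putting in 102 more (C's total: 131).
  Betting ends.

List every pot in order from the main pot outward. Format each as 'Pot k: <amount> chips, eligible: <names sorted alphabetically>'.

Contributions: A=39, B=43, C=131, D=131, E=108
Pot levels (distinct totals of non-folded players): 39, 43, 108, 131
Layer 1-39: 39 each from A, B, C, D, E = 39*5 = 195 chips; eligible A, B, C, D, E
Layer 40-43: 4 each from B, C, D, E = 4*4 = 16 chips; eligible B, C, D, E
Layer 44-108: 65 each from C, D, E = 65*3 = 195 chips; eligible C, D, E
Layer 109-131: 23 each from C, D = 23*2 = 46 chips; eligible C, D

Pot 1: 195 chips, eligible: A, B, C, D, E
Pot 2: 16 chips, eligible: B, C, D, E
Pot 3: 195 chips, eligible: C, D, E
Pot 4: 46 chips, eligible: C, D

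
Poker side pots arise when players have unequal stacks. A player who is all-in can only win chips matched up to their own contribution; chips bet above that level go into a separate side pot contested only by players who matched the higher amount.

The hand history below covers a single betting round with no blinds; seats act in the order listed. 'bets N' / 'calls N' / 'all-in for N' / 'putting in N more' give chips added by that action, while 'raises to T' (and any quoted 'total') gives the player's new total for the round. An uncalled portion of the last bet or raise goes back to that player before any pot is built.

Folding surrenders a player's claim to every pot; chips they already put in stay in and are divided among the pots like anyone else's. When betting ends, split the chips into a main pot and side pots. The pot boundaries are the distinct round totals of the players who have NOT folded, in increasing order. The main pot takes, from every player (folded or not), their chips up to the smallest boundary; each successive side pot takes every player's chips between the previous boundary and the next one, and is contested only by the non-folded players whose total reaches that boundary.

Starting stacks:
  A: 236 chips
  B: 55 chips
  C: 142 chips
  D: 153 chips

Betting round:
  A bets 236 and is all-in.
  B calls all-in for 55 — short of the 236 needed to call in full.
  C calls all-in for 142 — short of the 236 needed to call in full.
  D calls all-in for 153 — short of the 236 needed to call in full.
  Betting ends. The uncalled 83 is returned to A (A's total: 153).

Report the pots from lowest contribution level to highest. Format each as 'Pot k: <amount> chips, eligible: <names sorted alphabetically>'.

Pot 1: 220 chips, eligible: A, B, C, D
Pot 2: 261 chips, eligible: A, C, D
Pot 3: 22 chips, eligible: A, D

Derivation:
Contributions (after 83 returned to A): A=153, B=55, C=142, D=153
Pot levels (distinct totals of non-folded players): 55, 142, 153
Layer 1-55: 55 each from A, B, C, D = 55*4 = 220 chips; eligible A, B, C, D
Layer 56-142: 87 each from A, C, D = 87*3 = 261 chips; eligible A, C, D
Layer 143-153: 11 each from A, D = 11*2 = 22 chips; eligible A, D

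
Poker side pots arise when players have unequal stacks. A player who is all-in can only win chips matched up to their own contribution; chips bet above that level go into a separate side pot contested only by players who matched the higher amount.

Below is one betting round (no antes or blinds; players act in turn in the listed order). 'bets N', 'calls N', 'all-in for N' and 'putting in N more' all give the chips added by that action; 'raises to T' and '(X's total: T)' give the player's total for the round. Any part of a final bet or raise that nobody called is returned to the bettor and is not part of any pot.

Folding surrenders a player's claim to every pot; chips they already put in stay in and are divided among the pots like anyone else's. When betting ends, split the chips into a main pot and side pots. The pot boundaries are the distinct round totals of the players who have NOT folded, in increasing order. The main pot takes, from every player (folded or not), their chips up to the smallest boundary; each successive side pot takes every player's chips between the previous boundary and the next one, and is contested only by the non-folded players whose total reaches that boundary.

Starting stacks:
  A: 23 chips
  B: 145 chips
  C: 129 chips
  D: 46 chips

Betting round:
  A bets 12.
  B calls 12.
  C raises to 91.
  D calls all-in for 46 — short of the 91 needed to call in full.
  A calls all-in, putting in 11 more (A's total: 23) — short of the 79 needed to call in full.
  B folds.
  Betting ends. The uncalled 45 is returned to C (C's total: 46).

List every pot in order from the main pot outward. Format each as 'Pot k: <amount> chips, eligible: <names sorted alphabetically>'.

Pot 1: 81 chips, eligible: A, C, D
Pot 2: 46 chips, eligible: C, D

Derivation:
Contributions (after 45 returned to C): A=23, B=12, C=46, D=46
Folded: B
Pot levels (distinct totals of non-folded players): 23, 46
Layer 1-23: A 23 + B 12 + C 23 + D 23 = 81 chips; eligible A, C, D
Layer 24-46: 23 each from C, D = 23*2 = 46 chips; eligible C, D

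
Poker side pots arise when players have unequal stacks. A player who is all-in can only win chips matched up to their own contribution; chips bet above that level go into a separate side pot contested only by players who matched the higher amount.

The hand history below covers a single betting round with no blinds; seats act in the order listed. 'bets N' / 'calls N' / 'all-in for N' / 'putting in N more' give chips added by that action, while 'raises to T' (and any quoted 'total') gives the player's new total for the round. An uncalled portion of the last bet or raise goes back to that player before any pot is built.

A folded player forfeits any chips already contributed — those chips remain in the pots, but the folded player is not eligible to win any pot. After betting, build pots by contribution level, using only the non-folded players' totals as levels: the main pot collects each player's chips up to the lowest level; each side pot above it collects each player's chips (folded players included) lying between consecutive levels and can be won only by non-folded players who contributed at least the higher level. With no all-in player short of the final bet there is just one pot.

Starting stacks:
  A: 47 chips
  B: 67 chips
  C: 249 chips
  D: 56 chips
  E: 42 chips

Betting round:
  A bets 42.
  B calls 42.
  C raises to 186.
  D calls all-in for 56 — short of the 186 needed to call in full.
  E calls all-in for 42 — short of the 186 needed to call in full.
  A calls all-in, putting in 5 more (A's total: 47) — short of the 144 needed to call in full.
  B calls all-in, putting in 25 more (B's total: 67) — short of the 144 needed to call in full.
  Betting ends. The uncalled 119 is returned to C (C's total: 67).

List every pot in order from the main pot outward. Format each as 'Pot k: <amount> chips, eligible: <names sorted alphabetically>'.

Contributions (after 119 returned to C): A=47, B=67, C=67, D=56, E=42
Pot levels (distinct totals of non-folded players): 42, 47, 56, 67
Layer 1-42: 42 each from A, B, C, D, E = 42*5 = 210 chips; eligible A, B, C, D, E
Layer 43-47: 5 each from A, B, C, D = 5*4 = 20 chips; eligible A, B, C, D
Layer 48-56: 9 each from B, C, D = 9*3 = 27 chips; eligible B, C, D
Layer 57-67: 11 each from B, C = 11*2 = 22 chips; eligible B, C

Pot 1: 210 chips, eligible: A, B, C, D, E
Pot 2: 20 chips, eligible: A, B, C, D
Pot 3: 27 chips, eligible: B, C, D
Pot 4: 22 chips, eligible: B, C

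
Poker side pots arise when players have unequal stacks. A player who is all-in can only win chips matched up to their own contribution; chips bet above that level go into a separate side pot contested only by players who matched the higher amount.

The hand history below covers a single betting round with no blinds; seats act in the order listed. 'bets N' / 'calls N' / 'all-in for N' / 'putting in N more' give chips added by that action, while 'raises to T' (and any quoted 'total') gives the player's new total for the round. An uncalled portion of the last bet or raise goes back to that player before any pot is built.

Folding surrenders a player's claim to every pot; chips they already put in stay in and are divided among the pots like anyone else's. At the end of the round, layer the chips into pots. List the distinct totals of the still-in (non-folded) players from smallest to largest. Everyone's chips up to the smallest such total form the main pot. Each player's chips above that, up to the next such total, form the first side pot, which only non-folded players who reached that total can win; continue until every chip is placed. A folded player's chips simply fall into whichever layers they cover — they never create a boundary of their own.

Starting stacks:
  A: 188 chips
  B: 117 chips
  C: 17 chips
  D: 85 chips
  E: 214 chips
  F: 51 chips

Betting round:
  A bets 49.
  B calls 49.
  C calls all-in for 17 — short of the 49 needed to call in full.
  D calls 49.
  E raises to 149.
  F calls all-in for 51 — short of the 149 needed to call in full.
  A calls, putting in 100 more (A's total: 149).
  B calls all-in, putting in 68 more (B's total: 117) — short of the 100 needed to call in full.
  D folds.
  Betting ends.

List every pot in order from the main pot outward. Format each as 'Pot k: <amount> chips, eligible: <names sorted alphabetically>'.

Contributions: A=149, B=117, C=17, D=49, E=149, F=51
Folded: D
Pot levels (distinct totals of non-folded players): 17, 51, 117, 149
Layer 1-17: 17 each from A, B, C, D, E, F = 17*6 = 102 chips; eligible A, B, C, E, F
Layer 18-51: A 34 + B 34 + D 32 + E 34 + F 34 = 168 chips; eligible A, B, E, F
Layer 52-117: 66 each from A, B, E = 66*3 = 198 chips; eligible A, B, E
Layer 118-149: 32 each from A, E = 32*2 = 64 chips; eligible A, E

Pot 1: 102 chips, eligible: A, B, C, E, F
Pot 2: 168 chips, eligible: A, B, E, F
Pot 3: 198 chips, eligible: A, B, E
Pot 4: 64 chips, eligible: A, E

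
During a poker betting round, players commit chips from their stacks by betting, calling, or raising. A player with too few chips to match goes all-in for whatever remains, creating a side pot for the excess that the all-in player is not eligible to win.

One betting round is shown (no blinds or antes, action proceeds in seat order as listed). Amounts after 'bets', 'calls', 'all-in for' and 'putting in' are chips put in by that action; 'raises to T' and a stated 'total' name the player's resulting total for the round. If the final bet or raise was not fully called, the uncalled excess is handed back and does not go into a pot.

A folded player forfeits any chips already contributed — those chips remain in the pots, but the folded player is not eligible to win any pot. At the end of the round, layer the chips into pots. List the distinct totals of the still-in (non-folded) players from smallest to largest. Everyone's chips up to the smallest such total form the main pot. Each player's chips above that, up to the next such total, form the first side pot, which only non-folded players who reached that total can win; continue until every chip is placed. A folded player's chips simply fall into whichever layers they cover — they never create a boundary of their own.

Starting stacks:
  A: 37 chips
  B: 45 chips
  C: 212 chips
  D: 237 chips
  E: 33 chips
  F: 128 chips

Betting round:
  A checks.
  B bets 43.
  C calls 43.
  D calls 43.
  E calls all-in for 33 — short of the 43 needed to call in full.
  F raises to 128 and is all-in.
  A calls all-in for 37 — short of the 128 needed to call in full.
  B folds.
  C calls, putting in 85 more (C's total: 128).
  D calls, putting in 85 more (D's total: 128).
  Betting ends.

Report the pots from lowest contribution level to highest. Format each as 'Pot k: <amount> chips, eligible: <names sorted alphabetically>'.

Pot 1: 198 chips, eligible: A, C, D, E, F
Pot 2: 20 chips, eligible: A, C, D, F
Pot 3: 279 chips, eligible: C, D, F

Derivation:
Contributions: A=37, B=43, C=128, D=128, E=33, F=128
Folded: B
Pot levels (distinct totals of non-folded players): 33, 37, 128
Layer 1-33: 33 each from A, B, C, D, E, F = 33*6 = 198 chips; eligible A, C, D, E, F
Layer 34-37: 4 each from A, B, C, D, F = 4*5 = 20 chips; eligible A, C, D, F
Layer 38-128: B 6 + C 91 + D 91 + F 91 = 279 chips; eligible C, D, F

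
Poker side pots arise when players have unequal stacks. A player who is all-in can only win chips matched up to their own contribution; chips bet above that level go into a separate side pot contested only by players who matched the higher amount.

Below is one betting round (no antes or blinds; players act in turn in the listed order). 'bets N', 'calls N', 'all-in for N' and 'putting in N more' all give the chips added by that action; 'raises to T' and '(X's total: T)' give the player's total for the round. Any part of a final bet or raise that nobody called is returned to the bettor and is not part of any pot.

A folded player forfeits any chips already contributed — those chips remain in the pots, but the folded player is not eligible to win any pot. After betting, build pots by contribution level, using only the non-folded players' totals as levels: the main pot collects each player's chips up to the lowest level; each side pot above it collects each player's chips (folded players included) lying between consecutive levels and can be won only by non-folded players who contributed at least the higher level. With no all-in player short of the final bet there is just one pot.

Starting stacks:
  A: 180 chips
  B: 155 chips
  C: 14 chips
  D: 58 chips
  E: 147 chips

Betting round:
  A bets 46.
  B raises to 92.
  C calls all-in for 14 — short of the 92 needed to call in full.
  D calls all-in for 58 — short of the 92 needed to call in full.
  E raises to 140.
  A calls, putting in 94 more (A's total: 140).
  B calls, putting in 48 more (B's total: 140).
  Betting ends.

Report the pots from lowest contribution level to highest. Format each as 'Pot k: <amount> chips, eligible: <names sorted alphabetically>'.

Contributions: A=140, B=140, C=14, D=58, E=140
Pot levels (distinct totals of non-folded players): 14, 58, 140
Layer 1-14: 14 each from A, B, C, D, E = 14*5 = 70 chips; eligible A, B, C, D, E
Layer 15-58: 44 each from A, B, D, E = 44*4 = 176 chips; eligible A, B, D, E
Layer 59-140: 82 each from A, B, E = 82*3 = 246 chips; eligible A, B, E

Pot 1: 70 chips, eligible: A, B, C, D, E
Pot 2: 176 chips, eligible: A, B, D, E
Pot 3: 246 chips, eligible: A, B, E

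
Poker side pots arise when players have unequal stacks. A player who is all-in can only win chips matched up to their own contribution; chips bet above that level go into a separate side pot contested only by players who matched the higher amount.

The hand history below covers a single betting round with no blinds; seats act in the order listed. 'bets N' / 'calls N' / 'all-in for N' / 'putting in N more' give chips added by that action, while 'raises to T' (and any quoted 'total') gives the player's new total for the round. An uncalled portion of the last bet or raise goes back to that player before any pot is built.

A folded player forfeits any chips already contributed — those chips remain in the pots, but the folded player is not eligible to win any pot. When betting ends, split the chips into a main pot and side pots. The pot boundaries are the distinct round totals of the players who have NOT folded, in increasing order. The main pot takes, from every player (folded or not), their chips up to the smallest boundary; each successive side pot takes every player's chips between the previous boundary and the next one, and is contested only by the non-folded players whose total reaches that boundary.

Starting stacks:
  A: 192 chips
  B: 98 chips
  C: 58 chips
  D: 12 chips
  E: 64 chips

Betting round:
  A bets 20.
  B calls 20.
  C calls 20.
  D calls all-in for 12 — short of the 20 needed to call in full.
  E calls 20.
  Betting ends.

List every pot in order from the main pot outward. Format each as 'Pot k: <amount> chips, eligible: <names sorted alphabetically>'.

Pot 1: 60 chips, eligible: A, B, C, D, E
Pot 2: 32 chips, eligible: A, B, C, E

Derivation:
Contributions: A=20, B=20, C=20, D=12, E=20
Pot levels (distinct totals of non-folded players): 12, 20
Layer 1-12: 12 each from A, B, C, D, E = 12*5 = 60 chips; eligible A, B, C, D, E
Layer 13-20: 8 each from A, B, C, E = 8*4 = 32 chips; eligible A, B, C, E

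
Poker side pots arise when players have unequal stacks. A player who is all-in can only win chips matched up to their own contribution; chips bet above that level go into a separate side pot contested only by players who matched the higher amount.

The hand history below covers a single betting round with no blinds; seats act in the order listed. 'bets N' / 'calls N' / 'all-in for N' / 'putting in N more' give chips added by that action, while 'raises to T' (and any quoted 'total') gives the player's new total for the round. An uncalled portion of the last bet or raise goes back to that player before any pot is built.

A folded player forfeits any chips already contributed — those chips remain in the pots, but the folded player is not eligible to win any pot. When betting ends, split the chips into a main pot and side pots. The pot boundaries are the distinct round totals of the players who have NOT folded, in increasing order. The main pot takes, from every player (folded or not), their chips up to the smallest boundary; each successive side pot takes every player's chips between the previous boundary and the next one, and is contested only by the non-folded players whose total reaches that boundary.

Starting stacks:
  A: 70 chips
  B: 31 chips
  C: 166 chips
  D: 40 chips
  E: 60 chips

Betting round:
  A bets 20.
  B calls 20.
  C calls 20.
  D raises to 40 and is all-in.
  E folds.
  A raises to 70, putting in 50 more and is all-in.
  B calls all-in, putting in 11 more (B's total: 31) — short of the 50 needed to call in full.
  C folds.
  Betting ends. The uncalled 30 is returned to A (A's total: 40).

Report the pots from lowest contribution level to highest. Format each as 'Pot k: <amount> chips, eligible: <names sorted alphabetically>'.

Contributions (after 30 returned to A): A=40, B=31, C=20, D=40
Folded: C, E
Pot levels (distinct totals of non-folded players): 31, 40
Layer 1-31: A 31 + B 31 + C 20 + D 31 = 113 chips; eligible A, B, D
Layer 32-40: 9 each from A, D = 9*2 = 18 chips; eligible A, D

Pot 1: 113 chips, eligible: A, B, D
Pot 2: 18 chips, eligible: A, D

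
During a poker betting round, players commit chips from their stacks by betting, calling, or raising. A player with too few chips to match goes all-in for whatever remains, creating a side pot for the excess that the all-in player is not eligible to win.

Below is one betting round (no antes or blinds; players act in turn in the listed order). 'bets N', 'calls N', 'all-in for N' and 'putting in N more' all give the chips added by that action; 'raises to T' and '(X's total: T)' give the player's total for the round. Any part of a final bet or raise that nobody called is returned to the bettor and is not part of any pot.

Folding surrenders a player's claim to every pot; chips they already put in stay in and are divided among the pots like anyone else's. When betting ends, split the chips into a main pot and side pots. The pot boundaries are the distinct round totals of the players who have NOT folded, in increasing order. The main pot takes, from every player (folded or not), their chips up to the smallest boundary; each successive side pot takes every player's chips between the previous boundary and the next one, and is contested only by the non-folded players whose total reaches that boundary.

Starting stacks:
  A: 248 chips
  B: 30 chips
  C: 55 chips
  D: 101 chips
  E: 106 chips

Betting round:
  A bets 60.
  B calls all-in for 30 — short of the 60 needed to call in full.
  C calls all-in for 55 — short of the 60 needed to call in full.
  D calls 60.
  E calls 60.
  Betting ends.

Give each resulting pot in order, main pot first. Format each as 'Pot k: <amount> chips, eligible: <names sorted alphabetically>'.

Contributions: A=60, B=30, C=55, D=60, E=60
Pot levels (distinct totals of non-folded players): 30, 55, 60
Layer 1-30: 30 each from A, B, C, D, E = 30*5 = 150 chips; eligible A, B, C, D, E
Layer 31-55: 25 each from A, C, D, E = 25*4 = 100 chips; eligible A, C, D, E
Layer 56-60: 5 each from A, D, E = 5*3 = 15 chips; eligible A, D, E

Pot 1: 150 chips, eligible: A, B, C, D, E
Pot 2: 100 chips, eligible: A, C, D, E
Pot 3: 15 chips, eligible: A, D, E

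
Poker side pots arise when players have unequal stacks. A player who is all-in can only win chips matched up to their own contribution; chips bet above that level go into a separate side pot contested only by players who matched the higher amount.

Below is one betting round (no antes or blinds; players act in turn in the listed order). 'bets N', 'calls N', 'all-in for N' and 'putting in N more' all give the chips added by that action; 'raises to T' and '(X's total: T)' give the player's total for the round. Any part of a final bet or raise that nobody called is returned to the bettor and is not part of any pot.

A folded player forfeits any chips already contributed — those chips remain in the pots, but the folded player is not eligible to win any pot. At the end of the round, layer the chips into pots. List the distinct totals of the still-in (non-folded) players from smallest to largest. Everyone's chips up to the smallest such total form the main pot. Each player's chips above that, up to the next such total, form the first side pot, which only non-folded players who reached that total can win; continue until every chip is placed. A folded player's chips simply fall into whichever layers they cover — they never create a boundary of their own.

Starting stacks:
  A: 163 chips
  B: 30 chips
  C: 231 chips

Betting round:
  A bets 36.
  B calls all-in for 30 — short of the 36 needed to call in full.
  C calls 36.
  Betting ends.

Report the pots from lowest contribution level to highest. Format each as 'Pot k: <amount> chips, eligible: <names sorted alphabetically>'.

Contributions: A=36, B=30, C=36
Pot levels (distinct totals of non-folded players): 30, 36
Layer 1-30: 30 each from A, B, C = 30*3 = 90 chips; eligible A, B, C
Layer 31-36: 6 each from A, C = 6*2 = 12 chips; eligible A, C

Pot 1: 90 chips, eligible: A, B, C
Pot 2: 12 chips, eligible: A, C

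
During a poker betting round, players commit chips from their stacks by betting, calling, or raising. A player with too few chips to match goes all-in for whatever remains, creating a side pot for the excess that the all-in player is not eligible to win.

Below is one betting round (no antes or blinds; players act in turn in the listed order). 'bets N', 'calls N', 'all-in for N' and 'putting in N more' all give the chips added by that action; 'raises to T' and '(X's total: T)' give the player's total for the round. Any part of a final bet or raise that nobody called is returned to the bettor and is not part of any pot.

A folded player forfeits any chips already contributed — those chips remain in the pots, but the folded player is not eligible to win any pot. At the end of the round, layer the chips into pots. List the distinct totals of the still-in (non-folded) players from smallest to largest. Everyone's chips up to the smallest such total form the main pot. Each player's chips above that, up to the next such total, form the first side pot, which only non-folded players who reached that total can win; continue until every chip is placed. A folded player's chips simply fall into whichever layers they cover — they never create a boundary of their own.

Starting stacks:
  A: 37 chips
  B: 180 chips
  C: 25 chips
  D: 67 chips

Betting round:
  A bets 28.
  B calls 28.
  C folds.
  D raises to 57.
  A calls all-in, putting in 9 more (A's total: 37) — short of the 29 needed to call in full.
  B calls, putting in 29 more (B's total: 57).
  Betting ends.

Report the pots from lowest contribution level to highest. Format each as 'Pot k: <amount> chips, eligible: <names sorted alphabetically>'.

Pot 1: 111 chips, eligible: A, B, D
Pot 2: 40 chips, eligible: B, D

Derivation:
Contributions: A=37, B=57, D=57
Folded: C
Pot levels (distinct totals of non-folded players): 37, 57
Layer 1-37: 37 each from A, B, D = 37*3 = 111 chips; eligible A, B, D
Layer 38-57: 20 each from B, D = 20*2 = 40 chips; eligible B, D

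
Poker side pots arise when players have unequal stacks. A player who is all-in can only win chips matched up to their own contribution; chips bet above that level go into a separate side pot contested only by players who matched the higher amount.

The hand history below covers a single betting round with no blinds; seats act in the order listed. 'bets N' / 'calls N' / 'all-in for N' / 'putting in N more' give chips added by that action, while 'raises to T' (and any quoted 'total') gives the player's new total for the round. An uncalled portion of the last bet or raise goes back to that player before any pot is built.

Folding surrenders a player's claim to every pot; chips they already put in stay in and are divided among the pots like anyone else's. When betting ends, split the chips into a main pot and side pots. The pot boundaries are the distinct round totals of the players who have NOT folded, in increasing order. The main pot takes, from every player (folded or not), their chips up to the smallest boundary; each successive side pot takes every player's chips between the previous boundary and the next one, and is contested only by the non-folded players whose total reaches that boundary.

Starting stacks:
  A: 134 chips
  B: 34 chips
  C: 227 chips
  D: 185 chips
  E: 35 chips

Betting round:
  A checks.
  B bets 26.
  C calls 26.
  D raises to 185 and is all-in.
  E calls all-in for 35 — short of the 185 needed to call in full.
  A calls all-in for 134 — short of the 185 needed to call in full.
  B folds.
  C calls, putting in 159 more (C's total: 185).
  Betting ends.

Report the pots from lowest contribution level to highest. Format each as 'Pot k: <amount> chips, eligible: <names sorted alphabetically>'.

Contributions: A=134, B=26, C=185, D=185, E=35
Folded: B
Pot levels (distinct totals of non-folded players): 35, 134, 185
Layer 1-35: A 35 + B 26 + C 35 + D 35 + E 35 = 166 chips; eligible A, C, D, E
Layer 36-134: 99 each from A, C, D = 99*3 = 297 chips; eligible A, C, D
Layer 135-185: 51 each from C, D = 51*2 = 102 chips; eligible C, D

Pot 1: 166 chips, eligible: A, C, D, E
Pot 2: 297 chips, eligible: A, C, D
Pot 3: 102 chips, eligible: C, D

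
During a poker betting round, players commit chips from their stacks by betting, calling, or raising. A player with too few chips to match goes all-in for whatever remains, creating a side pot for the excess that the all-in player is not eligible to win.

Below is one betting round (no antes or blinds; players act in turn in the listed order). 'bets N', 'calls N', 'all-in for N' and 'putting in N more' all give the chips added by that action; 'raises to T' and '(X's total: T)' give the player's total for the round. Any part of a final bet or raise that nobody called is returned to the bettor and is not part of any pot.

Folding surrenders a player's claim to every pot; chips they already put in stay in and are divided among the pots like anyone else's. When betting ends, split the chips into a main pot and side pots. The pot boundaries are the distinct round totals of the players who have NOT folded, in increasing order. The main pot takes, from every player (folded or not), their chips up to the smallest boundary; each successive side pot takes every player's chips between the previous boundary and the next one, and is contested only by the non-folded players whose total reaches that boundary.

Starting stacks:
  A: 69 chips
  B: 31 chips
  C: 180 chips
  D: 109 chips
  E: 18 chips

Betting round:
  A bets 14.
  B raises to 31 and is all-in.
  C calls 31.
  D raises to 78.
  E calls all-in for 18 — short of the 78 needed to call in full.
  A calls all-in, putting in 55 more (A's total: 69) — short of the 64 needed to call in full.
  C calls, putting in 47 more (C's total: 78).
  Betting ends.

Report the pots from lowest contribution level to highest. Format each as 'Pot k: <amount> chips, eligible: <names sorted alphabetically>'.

Pot 1: 90 chips, eligible: A, B, C, D, E
Pot 2: 52 chips, eligible: A, B, C, D
Pot 3: 114 chips, eligible: A, C, D
Pot 4: 18 chips, eligible: C, D

Derivation:
Contributions: A=69, B=31, C=78, D=78, E=18
Pot levels (distinct totals of non-folded players): 18, 31, 69, 78
Layer 1-18: 18 each from A, B, C, D, E = 18*5 = 90 chips; eligible A, B, C, D, E
Layer 19-31: 13 each from A, B, C, D = 13*4 = 52 chips; eligible A, B, C, D
Layer 32-69: 38 each from A, C, D = 38*3 = 114 chips; eligible A, C, D
Layer 70-78: 9 each from C, D = 9*2 = 18 chips; eligible C, D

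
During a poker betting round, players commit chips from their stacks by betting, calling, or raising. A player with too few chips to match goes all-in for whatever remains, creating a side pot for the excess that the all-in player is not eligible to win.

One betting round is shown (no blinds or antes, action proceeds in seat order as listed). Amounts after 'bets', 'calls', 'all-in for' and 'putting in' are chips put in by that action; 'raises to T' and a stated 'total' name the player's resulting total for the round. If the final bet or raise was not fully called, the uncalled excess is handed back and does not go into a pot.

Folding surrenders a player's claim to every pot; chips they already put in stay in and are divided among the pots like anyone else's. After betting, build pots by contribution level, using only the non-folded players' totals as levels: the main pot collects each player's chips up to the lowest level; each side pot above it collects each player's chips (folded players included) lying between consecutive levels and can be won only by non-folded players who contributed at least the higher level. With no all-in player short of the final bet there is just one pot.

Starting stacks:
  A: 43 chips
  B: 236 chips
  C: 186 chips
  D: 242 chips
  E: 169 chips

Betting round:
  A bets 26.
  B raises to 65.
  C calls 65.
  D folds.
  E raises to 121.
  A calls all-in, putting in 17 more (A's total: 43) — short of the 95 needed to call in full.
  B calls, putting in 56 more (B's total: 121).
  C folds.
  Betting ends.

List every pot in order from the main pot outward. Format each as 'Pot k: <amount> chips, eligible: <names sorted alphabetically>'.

Contributions: A=43, B=121, C=65, E=121
Folded: C, D
Pot levels (distinct totals of non-folded players): 43, 121
Layer 1-43: 43 each from A, B, C, E = 43*4 = 172 chips; eligible A, B, E
Layer 44-121: B 78 + C 22 + E 78 = 178 chips; eligible B, E

Pot 1: 172 chips, eligible: A, B, E
Pot 2: 178 chips, eligible: B, E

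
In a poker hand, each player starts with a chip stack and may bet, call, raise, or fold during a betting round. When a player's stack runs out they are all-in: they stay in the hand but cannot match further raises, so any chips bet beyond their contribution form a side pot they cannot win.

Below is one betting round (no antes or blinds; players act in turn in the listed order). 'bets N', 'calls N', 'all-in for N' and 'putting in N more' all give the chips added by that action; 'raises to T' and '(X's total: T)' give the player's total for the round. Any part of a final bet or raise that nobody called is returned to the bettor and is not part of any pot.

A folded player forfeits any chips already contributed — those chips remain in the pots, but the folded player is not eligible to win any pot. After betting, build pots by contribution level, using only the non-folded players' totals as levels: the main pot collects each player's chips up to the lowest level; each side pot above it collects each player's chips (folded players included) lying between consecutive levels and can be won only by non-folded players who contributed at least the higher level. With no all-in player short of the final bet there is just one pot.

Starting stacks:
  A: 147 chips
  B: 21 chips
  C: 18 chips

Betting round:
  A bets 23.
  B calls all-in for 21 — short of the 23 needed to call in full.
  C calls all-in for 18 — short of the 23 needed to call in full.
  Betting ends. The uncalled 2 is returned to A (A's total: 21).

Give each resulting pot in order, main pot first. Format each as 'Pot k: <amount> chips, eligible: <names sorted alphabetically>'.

Contributions (after 2 returned to A): A=21, B=21, C=18
Pot levels (distinct totals of non-folded players): 18, 21
Layer 1-18: 18 each from A, B, C = 18*3 = 54 chips; eligible A, B, C
Layer 19-21: 3 each from A, B = 3*2 = 6 chips; eligible A, B

Pot 1: 54 chips, eligible: A, B, C
Pot 2: 6 chips, eligible: A, B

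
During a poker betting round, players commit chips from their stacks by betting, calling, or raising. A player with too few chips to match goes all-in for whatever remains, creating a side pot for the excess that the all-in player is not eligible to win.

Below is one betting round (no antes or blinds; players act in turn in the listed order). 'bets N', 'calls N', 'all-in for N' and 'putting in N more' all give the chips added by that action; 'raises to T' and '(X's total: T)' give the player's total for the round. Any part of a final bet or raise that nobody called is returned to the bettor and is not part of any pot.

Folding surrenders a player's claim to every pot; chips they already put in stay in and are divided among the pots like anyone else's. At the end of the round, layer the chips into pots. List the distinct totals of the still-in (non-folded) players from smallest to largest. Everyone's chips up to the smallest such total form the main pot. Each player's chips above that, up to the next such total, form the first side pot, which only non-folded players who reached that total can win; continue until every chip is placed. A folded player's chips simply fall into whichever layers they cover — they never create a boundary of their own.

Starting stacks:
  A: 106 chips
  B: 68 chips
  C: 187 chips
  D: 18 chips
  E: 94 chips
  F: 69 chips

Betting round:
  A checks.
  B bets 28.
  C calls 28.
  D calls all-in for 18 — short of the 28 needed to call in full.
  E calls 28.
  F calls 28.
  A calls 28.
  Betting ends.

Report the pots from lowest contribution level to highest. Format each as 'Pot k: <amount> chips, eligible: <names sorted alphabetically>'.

Pot 1: 108 chips, eligible: A, B, C, D, E, F
Pot 2: 50 chips, eligible: A, B, C, E, F

Derivation:
Contributions: A=28, B=28, C=28, D=18, E=28, F=28
Pot levels (distinct totals of non-folded players): 18, 28
Layer 1-18: 18 each from A, B, C, D, E, F = 18*6 = 108 chips; eligible A, B, C, D, E, F
Layer 19-28: 10 each from A, B, C, E, F = 10*5 = 50 chips; eligible A, B, C, E, F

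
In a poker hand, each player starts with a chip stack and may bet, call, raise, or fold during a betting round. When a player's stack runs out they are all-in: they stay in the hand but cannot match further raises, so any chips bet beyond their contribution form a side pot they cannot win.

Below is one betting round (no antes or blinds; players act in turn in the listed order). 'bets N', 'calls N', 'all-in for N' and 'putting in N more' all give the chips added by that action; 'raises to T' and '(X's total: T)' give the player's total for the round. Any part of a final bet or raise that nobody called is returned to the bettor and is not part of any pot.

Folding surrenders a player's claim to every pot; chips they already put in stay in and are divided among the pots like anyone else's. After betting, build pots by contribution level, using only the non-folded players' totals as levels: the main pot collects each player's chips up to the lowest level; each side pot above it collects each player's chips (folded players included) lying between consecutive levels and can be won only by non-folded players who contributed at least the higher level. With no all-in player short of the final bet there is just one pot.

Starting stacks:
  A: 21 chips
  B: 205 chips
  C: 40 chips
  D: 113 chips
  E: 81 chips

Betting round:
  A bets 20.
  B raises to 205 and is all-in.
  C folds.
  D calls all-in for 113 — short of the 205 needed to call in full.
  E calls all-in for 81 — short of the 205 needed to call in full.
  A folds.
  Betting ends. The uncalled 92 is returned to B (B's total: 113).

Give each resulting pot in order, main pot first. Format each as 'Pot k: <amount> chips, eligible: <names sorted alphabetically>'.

Contributions (after 92 returned to B): A=20, B=113, D=113, E=81
Folded: A, C
Pot levels (distinct totals of non-folded players): 81, 113
Layer 1-81: A 20 + B 81 + D 81 + E 81 = 263 chips; eligible B, D, E
Layer 82-113: 32 each from B, D = 32*2 = 64 chips; eligible B, D

Pot 1: 263 chips, eligible: B, D, E
Pot 2: 64 chips, eligible: B, D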